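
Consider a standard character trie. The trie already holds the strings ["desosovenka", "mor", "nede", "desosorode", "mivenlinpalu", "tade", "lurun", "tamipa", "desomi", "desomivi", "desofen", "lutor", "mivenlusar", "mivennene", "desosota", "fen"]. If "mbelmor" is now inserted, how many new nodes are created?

6

"m" is already a path in the trie; the remaining "belmor" must be added.
So 7 − 1 = 6 new nodes.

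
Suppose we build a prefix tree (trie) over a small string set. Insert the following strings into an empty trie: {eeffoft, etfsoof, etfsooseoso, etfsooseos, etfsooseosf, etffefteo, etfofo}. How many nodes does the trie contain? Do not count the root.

Trace insertions, counting only characters that open a new branch:
  "eeffoft" → 7 new (e, e, f, f, o, f, t)
  "etfsoof" → prefix "e" already present; 6 new (t, f, s, o, o, f)
  "etfsooseoso" → prefix "etfsoo" already present; 5 new (s, e, o, s, o)
  "etfsooseos" → prefix "etfsooseos" already present; 0 new (none)
  "etfsooseosf" → prefix "etfsooseos" already present; 1 new (f)
  "etffefteo" → prefix "etf" already present; 6 new (f, e, f, t, e, o)
  "etfofo" → prefix "etf" already present; 3 new (o, f, o)
Total nodes = 7 + 6 + 5 + 0 + 1 + 6 + 3 = 28

28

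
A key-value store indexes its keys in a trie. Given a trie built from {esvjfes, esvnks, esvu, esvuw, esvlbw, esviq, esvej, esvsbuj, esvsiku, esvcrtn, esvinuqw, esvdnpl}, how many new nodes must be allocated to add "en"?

1

Walking "en" from the root, the first 1 characters ("e") follow existing edges; "n" is the first miss.
New nodes needed: |"en"| − 1 = 2 − 1 = 1.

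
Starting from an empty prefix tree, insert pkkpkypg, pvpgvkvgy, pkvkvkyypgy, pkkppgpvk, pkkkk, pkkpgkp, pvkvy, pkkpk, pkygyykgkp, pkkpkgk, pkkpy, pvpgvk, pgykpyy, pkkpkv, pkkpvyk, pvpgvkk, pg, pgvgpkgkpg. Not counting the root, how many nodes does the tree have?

Trace insertions, counting only characters that open a new branch:
  "pkkpkypg" → 8 new (p, k, k, p, k, y, p, g)
  "pvpgvkvgy" → prefix "p" already present; 8 new (v, p, g, v, k, v, g, y)
  "pkvkvkyypgy" → prefix "pk" already present; 9 new (v, k, v, k, y, y, p, g, y)
  "pkkppgpvk" → prefix "pkkp" already present; 5 new (p, g, p, v, k)
  "pkkkk" → prefix "pkk" already present; 2 new (k, k)
  "pkkpgkp" → prefix "pkkp" already present; 3 new (g, k, p)
  "pvkvy" → prefix "pv" already present; 3 new (k, v, y)
  "pkkpk" → prefix "pkkpk" already present; 0 new (none)
  "pkygyykgkp" → prefix "pk" already present; 8 new (y, g, y, y, k, g, k, p)
  "pkkpkgk" → prefix "pkkpk" already present; 2 new (g, k)
  "pkkpy" → prefix "pkkp" already present; 1 new (y)
  "pvpgvk" → prefix "pvpgvk" already present; 0 new (none)
  "pgykpyy" → prefix "p" already present; 6 new (g, y, k, p, y, y)
  "pkkpkv" → prefix "pkkpk" already present; 1 new (v)
  "pkkpvyk" → prefix "pkkp" already present; 3 new (v, y, k)
  "pvpgvkk" → prefix "pvpgvk" already present; 1 new (k)
  "pg" → prefix "pg" already present; 0 new (none)
  "pgvgpkgkpg" → prefix "pg" already present; 8 new (v, g, p, k, g, k, p, g)
Total nodes = 8 + 8 + 9 + 5 + 2 + 3 + 3 + 0 + 8 + 2 + 1 + 0 + 6 + 1 + 3 + 1 + 0 + 8 = 68

68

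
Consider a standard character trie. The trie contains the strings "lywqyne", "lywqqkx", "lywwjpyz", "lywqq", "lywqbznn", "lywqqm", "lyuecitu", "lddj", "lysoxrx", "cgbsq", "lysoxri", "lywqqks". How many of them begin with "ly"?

Filter for entries beginning with "ly":
Words under "ly": lysoxri, lysoxrx, lyuecitu, lywqbznn, lywqq, lywqqks, lywqqkx, lywqqm, lywqyne, lywwjpyz
Count: 10

10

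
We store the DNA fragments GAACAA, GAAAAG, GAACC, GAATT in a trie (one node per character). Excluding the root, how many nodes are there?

Insert word by word; a character creates a node only if that edge doesn't already exist:
  "GAACAA" → 6 new (G, A, A, C, A, A)
  "GAAAAG" → prefix "GAA" already present; 3 new (A, A, G)
  "GAACC" → prefix "GAAC" already present; 1 new (C)
  "GAATT" → prefix "GAA" already present; 2 new (T, T)
Total nodes = 6 + 3 + 1 + 2 = 12

12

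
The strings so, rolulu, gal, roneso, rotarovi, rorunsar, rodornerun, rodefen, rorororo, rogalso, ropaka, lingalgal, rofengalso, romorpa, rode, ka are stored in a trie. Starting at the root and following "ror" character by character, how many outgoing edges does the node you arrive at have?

2

The children of the "ror" node are the distinct next characters among strings starting with "ror".
Characters that immediately follow "ror" among the stored strings: {o, u}.
That node has 2 child edges.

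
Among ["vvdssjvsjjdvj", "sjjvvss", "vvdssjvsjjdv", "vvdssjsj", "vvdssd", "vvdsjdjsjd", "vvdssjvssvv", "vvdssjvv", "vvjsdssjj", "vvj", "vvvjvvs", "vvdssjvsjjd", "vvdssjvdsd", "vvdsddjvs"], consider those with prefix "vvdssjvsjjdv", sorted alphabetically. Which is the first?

vvdssjvsjjdv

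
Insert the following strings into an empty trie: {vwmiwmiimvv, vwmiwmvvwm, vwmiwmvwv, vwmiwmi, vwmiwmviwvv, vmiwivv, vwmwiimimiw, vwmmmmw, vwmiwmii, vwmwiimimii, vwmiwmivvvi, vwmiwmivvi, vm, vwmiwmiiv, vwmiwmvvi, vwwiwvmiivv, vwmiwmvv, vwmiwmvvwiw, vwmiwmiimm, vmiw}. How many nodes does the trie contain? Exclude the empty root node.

Count nodes per top-level branch (shared prefixes stored once):
  'v'-branch (vm, vmiw, vmiwivv, vwmiwmi, vwmiwmii, vwmiwmiimm, vwmiwmiimvv, vwmiwmiiv, vwmiwmivvi, vwmiwmivvvi, vwmiwmviwvv, vwmiwmvv, vwmiwmvvi, vwmiwmvvwiw, vwmiwmvvwm, vwmiwmvwv, vwmmmmw, vwmwiimimii, vwmwiimimiw, vwwiwvmiivv): 59 nodes
Sum: 59

59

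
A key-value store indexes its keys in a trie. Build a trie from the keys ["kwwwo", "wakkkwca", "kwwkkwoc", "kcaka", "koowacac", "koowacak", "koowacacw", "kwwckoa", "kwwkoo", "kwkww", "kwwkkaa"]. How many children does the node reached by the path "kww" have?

3

Follow the path "kww" to its node, then look at its outgoing edges.
Characters that immediately follow "kww" among the stored strings: {c, k, w}.
That node has 3 child edges.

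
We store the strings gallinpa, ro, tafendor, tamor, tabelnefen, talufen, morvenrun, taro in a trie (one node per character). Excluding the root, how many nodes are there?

45

For each word, the new-node count is its length minus the longest prefix already in the trie:
  "gallinpa" → 8 new (g, a, l, l, i, n, p, a)
  "ro" → 2 new (r, o)
  "tafendor" → 8 new (t, a, f, e, n, d, o, r)
  "tamor" → prefix "ta" already present; 3 new (m, o, r)
  "tabelnefen" → prefix "ta" already present; 8 new (b, e, l, n, e, f, e, n)
  "talufen" → prefix "ta" already present; 5 new (l, u, f, e, n)
  "morvenrun" → 9 new (m, o, r, v, e, n, r, u, n)
  "taro" → prefix "ta" already present; 2 new (r, o)
Total nodes = 8 + 2 + 8 + 3 + 8 + 5 + 9 + 2 = 45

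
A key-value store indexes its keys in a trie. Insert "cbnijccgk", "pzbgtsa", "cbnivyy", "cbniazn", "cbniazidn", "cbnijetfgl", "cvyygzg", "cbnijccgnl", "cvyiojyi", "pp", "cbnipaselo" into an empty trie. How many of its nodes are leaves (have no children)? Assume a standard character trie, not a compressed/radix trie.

Leaves are exactly the stored words that no other stored word extends.
Those words: "cbniazidn", "cbniazn", "cbnijccgk", "cbnijccgnl", "cbnijetfgl", "cbnipaselo", "cbnivyy", "cvyiojyi", "cvyygzg", "pp", "pzbgtsa"
Leaf count: 11

11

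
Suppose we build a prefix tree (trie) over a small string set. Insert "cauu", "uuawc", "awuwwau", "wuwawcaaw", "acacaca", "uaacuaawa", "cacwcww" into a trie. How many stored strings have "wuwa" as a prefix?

Filter for entries beginning with "wuwa":
Words under "wuwa": wuwawcaaw
Count: 1

1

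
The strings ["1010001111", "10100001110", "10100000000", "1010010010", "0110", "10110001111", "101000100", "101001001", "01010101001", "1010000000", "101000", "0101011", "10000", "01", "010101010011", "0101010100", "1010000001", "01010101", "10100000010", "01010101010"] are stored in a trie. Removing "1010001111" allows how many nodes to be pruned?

3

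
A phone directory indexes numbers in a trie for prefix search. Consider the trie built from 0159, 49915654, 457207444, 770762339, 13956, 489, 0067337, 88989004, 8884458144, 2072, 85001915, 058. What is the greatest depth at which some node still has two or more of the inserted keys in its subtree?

Look for the deepest trie node that still has at least two words in its subtree.
e.g. "8884458144" and "88989004" share the prefix "88" of length 2; no pair shares a longer one.
Longest shared-prefix length: 2

2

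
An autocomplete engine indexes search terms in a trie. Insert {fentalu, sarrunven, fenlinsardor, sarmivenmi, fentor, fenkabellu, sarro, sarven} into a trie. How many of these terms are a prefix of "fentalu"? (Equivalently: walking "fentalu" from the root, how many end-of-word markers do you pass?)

1

Check each prefix of "fentalu" against the stored set — each match is an end-marker on the path.
Prefixes of the query that are stored words: "fentalu"
Count: 1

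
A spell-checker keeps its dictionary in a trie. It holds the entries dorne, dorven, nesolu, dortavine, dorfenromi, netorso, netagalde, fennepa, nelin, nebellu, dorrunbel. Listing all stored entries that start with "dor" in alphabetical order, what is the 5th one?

Filter for "dor…" and sort: "dorfenromi", "dorne", "dorrunbel", "dortavine", "dorven"
Position 5: dorven

dorven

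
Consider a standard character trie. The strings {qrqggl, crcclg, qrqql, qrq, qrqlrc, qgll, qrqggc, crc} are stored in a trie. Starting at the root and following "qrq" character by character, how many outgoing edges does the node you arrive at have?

3

Follow the path "qrq" to its node, then look at its outgoing edges.
Characters that immediately follow "qrq" among the stored strings: {g, l, q}.
That node has 3 child edges.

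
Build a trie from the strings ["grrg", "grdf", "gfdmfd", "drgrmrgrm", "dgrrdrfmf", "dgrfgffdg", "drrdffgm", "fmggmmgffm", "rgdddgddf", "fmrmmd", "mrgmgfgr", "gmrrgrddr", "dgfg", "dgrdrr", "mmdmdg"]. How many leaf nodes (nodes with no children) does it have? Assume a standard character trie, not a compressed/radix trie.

Leaves are exactly the stored words that no other stored word extends.
Those words: "dgfg", "dgrdrr", "dgrfgffdg", "dgrrdrfmf", "drgrmrgrm", "drrdffgm", "fmggmmgffm", "fmrmmd", "gfdmfd", "gmrrgrddr", "grdf", "grrg", "mmdmdg", "mrgmgfgr", "rgdddgddf"
Leaf count: 15

15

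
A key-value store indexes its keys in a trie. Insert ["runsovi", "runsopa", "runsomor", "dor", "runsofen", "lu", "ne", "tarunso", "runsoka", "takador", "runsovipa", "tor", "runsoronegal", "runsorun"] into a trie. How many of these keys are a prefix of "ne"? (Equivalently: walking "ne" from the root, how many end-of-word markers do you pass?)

Walk "ne" from the root; an end-of-word marker is hit whenever a stored word is a prefix of "ne".
Prefixes of the query that are stored words: "ne"
Count: 1

1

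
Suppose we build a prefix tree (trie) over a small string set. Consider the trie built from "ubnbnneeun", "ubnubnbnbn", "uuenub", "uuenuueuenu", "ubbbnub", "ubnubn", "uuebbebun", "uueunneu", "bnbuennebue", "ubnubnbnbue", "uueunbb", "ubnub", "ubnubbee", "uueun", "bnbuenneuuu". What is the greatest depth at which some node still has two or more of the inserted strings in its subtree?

9

Look for the deepest trie node that still has at least two words in its subtree.
e.g. "ubnubnbnbn" and "ubnubnbnbue" share the prefix "ubnubnbnb" of length 9; no pair shares a longer one.
Longest shared-prefix length: 9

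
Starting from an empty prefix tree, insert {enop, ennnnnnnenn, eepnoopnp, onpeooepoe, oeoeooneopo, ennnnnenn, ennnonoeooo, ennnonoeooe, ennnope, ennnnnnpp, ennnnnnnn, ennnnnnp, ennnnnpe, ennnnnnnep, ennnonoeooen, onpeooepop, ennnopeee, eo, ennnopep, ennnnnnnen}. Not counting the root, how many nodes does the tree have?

66

Count nodes per top-level branch (shared prefixes stored once):
  'e'-branch (eepnoopnp, ennnnnenn, ennnnnnnen, ennnnnnnenn, ennnnnnnep, ennnnnnnn, ennnnnnp, ennnnnnpp, ennnnnpe, ennnonoeooe, ennnonoeooen, ennnonoeooo, ennnope, ennnopeee, ennnopep, enop, eo): 45 nodes
  'o'-branch (oeoeooneopo, onpeooepoe, onpeooepop): 21 nodes
Sum: 66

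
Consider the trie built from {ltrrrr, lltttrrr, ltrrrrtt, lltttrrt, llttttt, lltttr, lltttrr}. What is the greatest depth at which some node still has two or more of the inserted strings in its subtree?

Look for the deepest trie node that still has at least two words in its subtree.
"lltttrr" and "lltttrrr" agree on "lltttrr" (7 characters) before diverging; nothing deeper is shared.
Longest shared-prefix length: 7

7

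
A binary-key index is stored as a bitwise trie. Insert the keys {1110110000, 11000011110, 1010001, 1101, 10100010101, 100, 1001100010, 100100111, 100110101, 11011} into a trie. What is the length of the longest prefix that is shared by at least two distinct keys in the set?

7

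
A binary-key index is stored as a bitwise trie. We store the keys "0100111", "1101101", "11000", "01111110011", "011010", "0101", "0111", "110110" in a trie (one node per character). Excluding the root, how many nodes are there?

Count nodes per top-level branch (shared prefixes stored once):
  '0'-branch (0100111, 0101, 011010, 0111, 01111110011): 20 nodes
  '1'-branch (11000, 110110, 1101101): 9 nodes
Sum: 29

29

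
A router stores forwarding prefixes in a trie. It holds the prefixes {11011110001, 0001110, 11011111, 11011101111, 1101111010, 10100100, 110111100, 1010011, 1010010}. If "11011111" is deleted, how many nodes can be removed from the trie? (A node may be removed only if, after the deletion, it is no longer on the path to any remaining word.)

Walk "11011111" from the leaf back toward the root, removing each node that no remaining word uses.
The suffix "1" (1 node) is used only by "11011111"; the node for "1101111" still has the child "0", so pruning stops there.
Nodes removed: 1

1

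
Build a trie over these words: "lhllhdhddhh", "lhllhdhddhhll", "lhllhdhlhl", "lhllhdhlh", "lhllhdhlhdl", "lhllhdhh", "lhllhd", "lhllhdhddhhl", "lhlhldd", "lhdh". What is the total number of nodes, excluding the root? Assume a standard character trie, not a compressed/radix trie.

Count nodes per top-level branch (shared prefixes stored once):
  'l'-branch (lhdh, lhlhldd, lhllhd, lhllhdhddhh, lhllhdhddhhl, lhllhdhddhhll, lhllhdhh, lhllhdhlh, lhllhdhlhdl, lhllhdhlhl): 25 nodes
Sum: 25

25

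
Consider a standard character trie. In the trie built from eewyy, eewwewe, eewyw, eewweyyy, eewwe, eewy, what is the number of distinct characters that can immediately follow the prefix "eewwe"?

Follow the path "eewwe" to its node, then look at its outgoing edges.
Characters that immediately follow "eewwe" among the stored strings: {w, y}.
That node has 2 child edges.

2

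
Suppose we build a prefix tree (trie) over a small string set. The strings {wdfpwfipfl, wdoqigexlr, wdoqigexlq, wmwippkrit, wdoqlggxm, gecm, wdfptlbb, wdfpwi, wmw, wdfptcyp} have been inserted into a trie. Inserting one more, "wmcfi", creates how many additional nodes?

3

"wm" is already a path in the trie; the remaining "cfi" must be added.
New nodes needed: |"wmcfi"| − 2 = 5 − 2 = 3.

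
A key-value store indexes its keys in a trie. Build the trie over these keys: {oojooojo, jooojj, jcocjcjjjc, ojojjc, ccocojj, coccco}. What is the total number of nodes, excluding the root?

40

Trace insertions, counting only characters that open a new branch:
  "oojooojo" → 8 new (o, o, j, o, o, o, j, o)
  "jooojj" → 6 new (j, o, o, o, j, j)
  "jcocjcjjjc" → prefix "j" already present; 9 new (c, o, c, j, c, j, j, j, c)
  "ojojjc" → prefix "o" already present; 5 new (j, o, j, j, c)
  "ccocojj" → 7 new (c, c, o, c, o, j, j)
  "coccco" → prefix "c" already present; 5 new (o, c, c, c, o)
Total nodes = 8 + 6 + 9 + 5 + 7 + 5 = 40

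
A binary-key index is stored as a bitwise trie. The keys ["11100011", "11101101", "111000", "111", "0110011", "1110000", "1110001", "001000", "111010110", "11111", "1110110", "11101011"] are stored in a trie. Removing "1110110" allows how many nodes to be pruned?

0

After clearing the end-marker at "1110110", prune upward until reaching a node still needed by another word.
Every node on "1110110" is still needed (e.g. by "11101101"), so nothing is freed.
Nodes removed: 0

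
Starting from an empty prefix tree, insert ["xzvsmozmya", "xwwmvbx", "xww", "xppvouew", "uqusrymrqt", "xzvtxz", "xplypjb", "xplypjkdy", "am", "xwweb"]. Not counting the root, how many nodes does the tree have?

Insert word by word; a character creates a node only if that edge doesn't already exist:
  "xzvsmozmya" → 10 new (x, z, v, s, m, o, z, m, y, a)
  "xwwmvbx" → prefix "x" already present; 6 new (w, w, m, v, b, x)
  "xww" → prefix "xww" already present; 0 new (none)
  "xppvouew" → prefix "x" already present; 7 new (p, p, v, o, u, e, w)
  "uqusrymrqt" → 10 new (u, q, u, s, r, y, m, r, q, t)
  "xzvtxz" → prefix "xzv" already present; 3 new (t, x, z)
  "xplypjb" → prefix "xp" already present; 5 new (l, y, p, j, b)
  "xplypjkdy" → prefix "xplypj" already present; 3 new (k, d, y)
  "am" → 2 new (a, m)
  "xwweb" → prefix "xww" already present; 2 new (e, b)
Total nodes = 10 + 6 + 0 + 7 + 10 + 3 + 5 + 3 + 2 + 2 = 48

48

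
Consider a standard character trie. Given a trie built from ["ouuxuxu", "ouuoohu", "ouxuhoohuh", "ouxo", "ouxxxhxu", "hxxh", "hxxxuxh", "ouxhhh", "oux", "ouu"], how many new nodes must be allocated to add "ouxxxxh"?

2

"ouxxx" is already a path in the trie; the remaining "xh" must be added.
Each of the 2 remaining characters creates one node.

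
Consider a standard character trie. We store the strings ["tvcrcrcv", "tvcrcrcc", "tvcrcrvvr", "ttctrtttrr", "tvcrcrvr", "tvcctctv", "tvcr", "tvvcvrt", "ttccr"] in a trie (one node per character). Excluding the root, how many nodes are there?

34

Trie structure (* marks end of a word):
(root)
└─ t
   ├─ t
   │  └─ c
   │     ├─ c
   │     │  └─ r *
   │     └─ t
   │        └─ r
   │           └─ t
   │              └─ t
   │                 └─ t
   │                    └─ r
   │                       └─ r *
   └─ v
      ├─ c
      │  ├─ c
      │  │  └─ t
      │  │     └─ c
      │  │        └─ t
      │  │           └─ v *
      │  └─ r *
      │     └─ c
      │        └─ r
      │           ├─ c
      │           │  ├─ c *
      │           │  └─ v *
      │           └─ v
      │              ├─ r *
      │              └─ v
      │                 └─ r *
      └─ v
         └─ c
            └─ v
               └─ r
                  └─ t *
Counting every labelled node above: 34.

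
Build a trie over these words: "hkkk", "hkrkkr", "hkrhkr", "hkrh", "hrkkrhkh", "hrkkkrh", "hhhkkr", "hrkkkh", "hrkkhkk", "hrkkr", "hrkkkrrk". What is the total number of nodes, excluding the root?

For each word, the new-node count is its length minus the longest prefix already in the trie:
  "hkkk" → 4 new (h, k, k, k)
  "hkrkkr" → prefix "hk" already present; 4 new (r, k, k, r)
  "hkrhkr" → prefix "hkr" already present; 3 new (h, k, r)
  "hkrh" → prefix "hkrh" already present; 0 new (none)
  "hrkkrhkh" → prefix "h" already present; 7 new (r, k, k, r, h, k, h)
  "hrkkkrh" → prefix "hrkk" already present; 3 new (k, r, h)
  "hhhkkr" → prefix "h" already present; 5 new (h, h, k, k, r)
  "hrkkkh" → prefix "hrkkk" already present; 1 new (h)
  "hrkkhkk" → prefix "hrkk" already present; 3 new (h, k, k)
  "hrkkr" → prefix "hrkkr" already present; 0 new (none)
  "hrkkkrrk" → prefix "hrkkkr" already present; 2 new (r, k)
Total nodes = 4 + 4 + 3 + 0 + 7 + 3 + 5 + 1 + 3 + 0 + 2 = 32

32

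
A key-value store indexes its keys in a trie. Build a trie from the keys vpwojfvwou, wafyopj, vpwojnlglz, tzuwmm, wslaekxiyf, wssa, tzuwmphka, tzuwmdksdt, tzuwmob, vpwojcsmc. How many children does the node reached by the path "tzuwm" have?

Follow the path "tzuwm" to its node, then look at its outgoing edges.
Characters that immediately follow "tzuwm" among the stored strings: {d, m, o, p}.
That node has 4 child edges.

4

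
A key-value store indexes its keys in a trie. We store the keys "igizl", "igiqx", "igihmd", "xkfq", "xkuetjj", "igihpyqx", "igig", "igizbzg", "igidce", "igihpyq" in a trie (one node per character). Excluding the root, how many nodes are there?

30

For each word, the new-node count is its length minus the longest prefix already in the trie:
  "igizl" → 5 new (i, g, i, z, l)
  "igiqx" → prefix "igi" already present; 2 new (q, x)
  "igihmd" → prefix "igi" already present; 3 new (h, m, d)
  "xkfq" → 4 new (x, k, f, q)
  "xkuetjj" → prefix "xk" already present; 5 new (u, e, t, j, j)
  "igihpyqx" → prefix "igih" already present; 4 new (p, y, q, x)
  "igig" → prefix "igi" already present; 1 new (g)
  "igizbzg" → prefix "igiz" already present; 3 new (b, z, g)
  "igidce" → prefix "igi" already present; 3 new (d, c, e)
  "igihpyq" → prefix "igihpyq" already present; 0 new (none)
Total nodes = 5 + 2 + 3 + 4 + 5 + 4 + 1 + 3 + 3 + 0 = 30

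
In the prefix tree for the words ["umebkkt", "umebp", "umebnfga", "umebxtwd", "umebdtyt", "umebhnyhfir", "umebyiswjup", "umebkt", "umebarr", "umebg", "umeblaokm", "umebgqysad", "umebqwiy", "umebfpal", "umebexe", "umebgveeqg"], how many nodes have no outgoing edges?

Leaves are exactly the stored words that no other stored word extends.
Those words: "umebarr", "umebdtyt", "umebexe", "umebfpal", "umebgqysad", "umebgveeqg", "umebhnyhfir", "umebkkt", "umebkt", "umeblaokm", "umebnfga", "umebp", "umebqwiy", "umebxtwd", "umebyiswjup"
Leaf count: 15

15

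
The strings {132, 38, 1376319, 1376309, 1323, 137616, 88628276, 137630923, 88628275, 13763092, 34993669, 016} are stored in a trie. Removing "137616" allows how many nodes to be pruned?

2

After clearing the end-marker at "137616", prune upward until reaching a node still needed by another word.
The suffix "16" (2 nodes) is used only by "137616"; the node for "1376" still has the child "3", so pruning stops there.
Nodes removed: 2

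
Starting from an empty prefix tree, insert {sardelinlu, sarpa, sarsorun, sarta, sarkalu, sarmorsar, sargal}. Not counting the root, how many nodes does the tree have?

Trie structure (* marks end of a word):
(root)
└─ s
   └─ a
      └─ r
         ├─ d
         │  └─ e
         │     └─ l
         │        └─ i
         │           └─ n
         │              └─ l
         │                 └─ u *
         ├─ g
         │  └─ a
         │     └─ l *
         ├─ k
         │  └─ a
         │     └─ l
         │        └─ u *
         ├─ m
         │  └─ o
         │     └─ r
         │        └─ s
         │           └─ a
         │              └─ r *
         ├─ p
         │  └─ a *
         ├─ s
         │  └─ o
         │     └─ r
         │        └─ u
         │           └─ n *
         └─ t
            └─ a *
Counting every labelled node above: 32.

32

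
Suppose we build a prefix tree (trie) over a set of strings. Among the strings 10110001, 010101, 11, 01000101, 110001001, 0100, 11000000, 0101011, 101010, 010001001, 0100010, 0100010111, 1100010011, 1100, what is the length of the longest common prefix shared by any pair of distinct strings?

9

Look for the deepest trie node that still has at least two words in its subtree.
"110001001" and "1100010011" agree on "110001001" (9 characters) before diverging; nothing deeper is shared.
Longest shared-prefix length: 9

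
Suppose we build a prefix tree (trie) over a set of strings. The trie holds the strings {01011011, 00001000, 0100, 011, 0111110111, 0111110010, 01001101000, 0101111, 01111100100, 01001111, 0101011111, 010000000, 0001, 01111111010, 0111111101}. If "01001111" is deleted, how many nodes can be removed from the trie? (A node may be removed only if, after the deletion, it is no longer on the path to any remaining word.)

2

Walk "01001111" from the leaf back toward the root, removing each node that no remaining word uses.
The suffix "11" (2 nodes) is used only by "01001111"; the node for "010011" still has the child "0", so pruning stops there.
Nodes removed: 2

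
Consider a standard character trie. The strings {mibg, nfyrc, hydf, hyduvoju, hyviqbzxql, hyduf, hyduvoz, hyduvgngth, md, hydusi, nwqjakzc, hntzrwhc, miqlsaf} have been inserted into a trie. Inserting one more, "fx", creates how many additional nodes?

2

"fx" shares no prefix with any stored word, so all 2 characters open new nodes.
2 − 0 = 2 new nodes.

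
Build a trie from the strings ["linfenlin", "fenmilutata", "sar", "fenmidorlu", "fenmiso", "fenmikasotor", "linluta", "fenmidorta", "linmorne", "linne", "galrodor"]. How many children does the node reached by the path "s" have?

1

Walk "s" from the root, arriving at one node.
Distinct next characters after "s": a.
That node has 1 child edge.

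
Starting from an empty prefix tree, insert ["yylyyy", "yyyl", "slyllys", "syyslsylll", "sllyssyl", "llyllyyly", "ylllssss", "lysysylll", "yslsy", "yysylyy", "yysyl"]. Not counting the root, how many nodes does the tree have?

63

Insert word by word; a character creates a node only if that edge doesn't already exist:
  "yylyyy" → 6 new (y, y, l, y, y, y)
  "yyyl" → prefix "yy" already present; 2 new (y, l)
  "slyllys" → 7 new (s, l, y, l, l, y, s)
  "syyslsylll" → prefix "s" already present; 9 new (y, y, s, l, s, y, l, l, l)
  "sllyssyl" → prefix "sl" already present; 6 new (l, y, s, s, y, l)
  "llyllyyly" → 9 new (l, l, y, l, l, y, y, l, y)
  "ylllssss" → prefix "y" already present; 7 new (l, l, l, s, s, s, s)
  "lysysylll" → prefix "l" already present; 8 new (y, s, y, s, y, l, l, l)
  "yslsy" → prefix "y" already present; 4 new (s, l, s, y)
  "yysylyy" → prefix "yy" already present; 5 new (s, y, l, y, y)
  "yysyl" → prefix "yysyl" already present; 0 new (none)
Total nodes = 6 + 2 + 7 + 9 + 6 + 9 + 7 + 8 + 4 + 5 + 0 = 63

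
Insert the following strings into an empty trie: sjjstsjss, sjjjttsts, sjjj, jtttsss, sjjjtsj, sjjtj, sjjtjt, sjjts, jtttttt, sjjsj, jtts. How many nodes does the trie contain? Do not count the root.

Count nodes per top-level branch (shared prefixes stored once):
  'j'-branch (jtts, jtttsss, jtttttt): 11 nodes
  's'-branch (sjjj, sjjjtsj, sjjjttsts, sjjsj, sjjstsjss, sjjtj, sjjtjt, sjjts): 22 nodes
Sum: 33

33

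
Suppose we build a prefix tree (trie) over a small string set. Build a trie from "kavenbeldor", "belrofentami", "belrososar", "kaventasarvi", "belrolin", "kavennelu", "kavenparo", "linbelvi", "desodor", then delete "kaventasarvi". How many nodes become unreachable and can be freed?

Walk "kaventasarvi" from the leaf back toward the root, removing each node that no remaining word uses.
The suffix "tasarvi" (7 nodes) is used only by "kaventasarvi"; the node for "kaven" still has the child "b", so pruning stops there.
Nodes removed: 7

7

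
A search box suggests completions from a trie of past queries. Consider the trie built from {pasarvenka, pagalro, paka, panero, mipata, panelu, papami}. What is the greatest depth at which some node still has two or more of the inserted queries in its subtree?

4

Equivalently: take the maximum, over all pairs, of their longest common prefix length.
"panelu" and "panero" agree on "pane" (4 characters) before diverging; nothing deeper is shared.
Longest shared-prefix length: 4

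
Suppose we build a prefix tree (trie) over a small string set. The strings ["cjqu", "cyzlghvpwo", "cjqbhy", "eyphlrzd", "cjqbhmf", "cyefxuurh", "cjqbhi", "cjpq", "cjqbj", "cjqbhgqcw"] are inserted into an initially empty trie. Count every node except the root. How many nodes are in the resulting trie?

Trace insertions, counting only characters that open a new branch:
  "cjqu" → 4 new (c, j, q, u)
  "cyzlghvpwo" → prefix "c" already present; 9 new (y, z, l, g, h, v, p, w, o)
  "cjqbhy" → prefix "cjq" already present; 3 new (b, h, y)
  "eyphlrzd" → 8 new (e, y, p, h, l, r, z, d)
  "cjqbhmf" → prefix "cjqbh" already present; 2 new (m, f)
  "cyefxuurh" → prefix "cy" already present; 7 new (e, f, x, u, u, r, h)
  "cjqbhi" → prefix "cjqbh" already present; 1 new (i)
  "cjpq" → prefix "cj" already present; 2 new (p, q)
  "cjqbj" → prefix "cjqb" already present; 1 new (j)
  "cjqbhgqcw" → prefix "cjqbh" already present; 4 new (g, q, c, w)
Total nodes = 4 + 9 + 3 + 8 + 2 + 7 + 1 + 2 + 1 + 4 = 41

41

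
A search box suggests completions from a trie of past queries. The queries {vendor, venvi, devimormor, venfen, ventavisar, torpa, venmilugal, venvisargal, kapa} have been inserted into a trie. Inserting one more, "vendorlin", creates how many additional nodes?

Walking "vendorlin" from the root, the first 6 characters ("vendor") follow existing edges; "l" is the first miss.
Each of the 3 remaining characters creates one node.

3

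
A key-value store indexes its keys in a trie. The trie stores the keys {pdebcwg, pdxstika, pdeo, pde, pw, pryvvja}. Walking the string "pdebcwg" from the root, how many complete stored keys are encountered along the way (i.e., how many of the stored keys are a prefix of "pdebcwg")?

2

Walk "pdebcwg" from the root; an end-of-word marker is hit whenever a stored word is a prefix of "pdebcwg".
Prefixes of the query that are stored words: "pde", "pdebcwg"
Count: 2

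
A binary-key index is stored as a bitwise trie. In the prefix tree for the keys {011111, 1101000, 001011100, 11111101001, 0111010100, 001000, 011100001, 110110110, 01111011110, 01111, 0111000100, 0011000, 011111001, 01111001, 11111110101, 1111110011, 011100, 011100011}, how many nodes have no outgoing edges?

Leaves are exactly the stored words that no other stored word extends.
Those words: "001000", "001011100", "0011000", "011100001", "0111000100", "011100011", "0111010100", "01111001", "01111011110", "011111001", "1101000", "110110110", "1111110011", "11111101001", "11111110101"
Leaf count: 15

15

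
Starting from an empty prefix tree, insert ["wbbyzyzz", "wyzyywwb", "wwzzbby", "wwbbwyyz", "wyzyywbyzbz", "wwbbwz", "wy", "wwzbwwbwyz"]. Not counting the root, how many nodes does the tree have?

Insert word by word; a character creates a node only if that edge doesn't already exist:
  "wbbyzyzz" → 8 new (w, b, b, y, z, y, z, z)
  "wyzyywwb" → prefix "w" already present; 7 new (y, z, y, y, w, w, b)
  "wwzzbby" → prefix "w" already present; 6 new (w, z, z, b, b, y)
  "wwbbwyyz" → prefix "ww" already present; 6 new (b, b, w, y, y, z)
  "wyzyywbyzbz" → prefix "wyzyyw" already present; 5 new (b, y, z, b, z)
  "wwbbwz" → prefix "wwbbw" already present; 1 new (z)
  "wy" → prefix "wy" already present; 0 new (none)
  "wwzbwwbwyz" → prefix "wwz" already present; 7 new (b, w, w, b, w, y, z)
Total nodes = 8 + 7 + 6 + 6 + 5 + 1 + 0 + 7 = 40

40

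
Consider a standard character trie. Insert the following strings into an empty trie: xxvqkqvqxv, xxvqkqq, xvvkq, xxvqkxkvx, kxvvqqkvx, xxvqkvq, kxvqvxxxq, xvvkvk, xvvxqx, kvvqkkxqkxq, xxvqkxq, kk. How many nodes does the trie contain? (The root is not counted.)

Trace insertions, counting only characters that open a new branch:
  "xxvqkqvqxv" → 10 new (x, x, v, q, k, q, v, q, x, v)
  "xxvqkqq" → prefix "xxvqkq" already present; 1 new (q)
  "xvvkq" → prefix "x" already present; 4 new (v, v, k, q)
  "xxvqkxkvx" → prefix "xxvqk" already present; 4 new (x, k, v, x)
  "kxvvqqkvx" → 9 new (k, x, v, v, q, q, k, v, x)
  "xxvqkvq" → prefix "xxvqk" already present; 2 new (v, q)
  "kxvqvxxxq" → prefix "kxv" already present; 6 new (q, v, x, x, x, q)
  "xvvkvk" → prefix "xvvk" already present; 2 new (v, k)
  "xvvxqx" → prefix "xvv" already present; 3 new (x, q, x)
  "kvvqkkxqkxq" → prefix "k" already present; 10 new (v, v, q, k, k, x, q, k, x, q)
  "xxvqkxq" → prefix "xxvqkx" already present; 1 new (q)
  "kk" → prefix "k" already present; 1 new (k)
Total nodes = 10 + 1 + 4 + 4 + 9 + 2 + 6 + 2 + 3 + 10 + 1 + 1 = 53

53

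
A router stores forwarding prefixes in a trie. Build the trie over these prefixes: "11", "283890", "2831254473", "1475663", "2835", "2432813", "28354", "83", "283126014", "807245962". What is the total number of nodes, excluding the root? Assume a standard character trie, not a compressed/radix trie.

43

Insert word by word; a character creates a node only if that edge doesn't already exist:
  "11" → 2 new (1, 1)
  "283890" → 6 new (2, 8, 3, 8, 9, 0)
  "2831254473" → prefix "283" already present; 7 new (1, 2, 5, 4, 4, 7, 3)
  "1475663" → prefix "1" already present; 6 new (4, 7, 5, 6, 6, 3)
  "2835" → prefix "283" already present; 1 new (5)
  "2432813" → prefix "2" already present; 6 new (4, 3, 2, 8, 1, 3)
  "28354" → prefix "2835" already present; 1 new (4)
  "83" → 2 new (8, 3)
  "283126014" → prefix "28312" already present; 4 new (6, 0, 1, 4)
  "807245962" → prefix "8" already present; 8 new (0, 7, 2, 4, 5, 9, 6, 2)
Total nodes = 2 + 6 + 7 + 6 + 1 + 6 + 1 + 2 + 4 + 8 = 43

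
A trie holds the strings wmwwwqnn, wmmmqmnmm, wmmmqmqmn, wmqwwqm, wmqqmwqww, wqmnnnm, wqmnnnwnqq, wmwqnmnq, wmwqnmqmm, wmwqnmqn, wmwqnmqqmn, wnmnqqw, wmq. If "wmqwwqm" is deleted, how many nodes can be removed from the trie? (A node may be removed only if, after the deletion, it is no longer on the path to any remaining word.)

After clearing the end-marker at "wmqwwqm", prune upward until reaching a node still needed by another word.
The suffix "wwqm" (4 nodes) is used only by "wmqwwqm"; the node for "wmq" still has the child "q", so pruning stops there.
Nodes removed: 4

4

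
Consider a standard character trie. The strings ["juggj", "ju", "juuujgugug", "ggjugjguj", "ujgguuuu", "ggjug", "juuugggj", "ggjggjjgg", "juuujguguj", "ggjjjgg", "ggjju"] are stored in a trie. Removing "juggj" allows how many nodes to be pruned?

After clearing the end-marker at "juggj", prune upward until reaching a node still needed by another word.
The suffix "ggj" (3 nodes) is used only by "juggj"; the node for "ju" still has the child "u", so pruning stops there.
Nodes removed: 3

3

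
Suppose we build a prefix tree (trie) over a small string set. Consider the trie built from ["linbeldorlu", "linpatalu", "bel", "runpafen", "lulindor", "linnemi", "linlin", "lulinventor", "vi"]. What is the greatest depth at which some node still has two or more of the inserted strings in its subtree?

5

Equivalently: take the maximum, over all pairs, of their longest common prefix length.
e.g. "lulindor" and "lulinventor" share the prefix "lulin" of length 5; no pair shares a longer one.
Longest shared-prefix length: 5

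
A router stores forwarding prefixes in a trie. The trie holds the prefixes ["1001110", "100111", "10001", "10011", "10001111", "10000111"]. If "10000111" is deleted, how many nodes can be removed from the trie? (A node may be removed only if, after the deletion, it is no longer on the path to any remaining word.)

4

A node on "10000111"'s path can go only if nothing else ends at it or branches off below it.
The suffix "0111" (4 nodes) is used only by "10000111"; the node for "1000" still has the child "1", so pruning stops there.
Nodes removed: 4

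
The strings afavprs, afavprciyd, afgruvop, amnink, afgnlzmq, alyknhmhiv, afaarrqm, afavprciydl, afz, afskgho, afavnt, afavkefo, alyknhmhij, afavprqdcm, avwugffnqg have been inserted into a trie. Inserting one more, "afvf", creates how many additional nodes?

Walking "afvf" from the root, the first 2 characters ("af") follow existing edges; "v" is the first miss.
New nodes needed: |"afvf"| − 2 = 4 − 2 = 2.

2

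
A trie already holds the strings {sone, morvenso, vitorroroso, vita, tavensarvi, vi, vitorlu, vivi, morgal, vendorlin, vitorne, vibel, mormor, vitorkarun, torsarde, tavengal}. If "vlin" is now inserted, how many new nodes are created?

The longest prefix of "vlin" already in the trie is "v" (length 1).
So 4 − 1 = 3 new nodes.

3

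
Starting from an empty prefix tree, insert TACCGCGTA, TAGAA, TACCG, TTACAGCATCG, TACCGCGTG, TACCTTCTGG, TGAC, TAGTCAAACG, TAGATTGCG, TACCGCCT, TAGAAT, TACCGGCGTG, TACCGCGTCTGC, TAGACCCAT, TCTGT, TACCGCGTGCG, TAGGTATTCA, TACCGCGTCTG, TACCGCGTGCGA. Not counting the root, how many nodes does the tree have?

75

Count nodes per top-level branch (shared prefixes stored once):
  'T'-branch (TACCG, TACCGCCT, TACCGCGTA, TACCGCGTCTG, TACCGCGTCTGC, TACCGCGTG, TACCGCGTGCG, TACCGCGTGCGA, TACCGGCGTG, TACCTTCTGG, TAGAA, TAGAAT, TAGACCCAT, TAGATTGCG, TAGGTATTCA, TAGTCAAACG, TCTGT, TGAC, TTACAGCATCG): 75 nodes
Sum: 75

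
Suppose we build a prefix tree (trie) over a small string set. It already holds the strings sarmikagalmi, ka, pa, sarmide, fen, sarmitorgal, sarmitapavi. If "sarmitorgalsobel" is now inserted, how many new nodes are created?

5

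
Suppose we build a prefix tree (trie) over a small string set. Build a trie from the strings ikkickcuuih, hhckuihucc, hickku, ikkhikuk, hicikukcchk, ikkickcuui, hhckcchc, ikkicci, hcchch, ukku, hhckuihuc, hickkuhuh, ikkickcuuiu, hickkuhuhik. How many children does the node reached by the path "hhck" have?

2

The children of the "hhck" node are the distinct next characters among strings starting with "hhck".
Distinct next characters after "hhck": c, u.
That node has 2 child edges.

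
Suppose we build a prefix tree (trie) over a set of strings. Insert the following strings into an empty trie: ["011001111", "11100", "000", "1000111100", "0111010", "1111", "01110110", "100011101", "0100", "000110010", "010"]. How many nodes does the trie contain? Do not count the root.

For each word, the new-node count is its length minus the longest prefix already in the trie:
  "011001111" → 9 new (0, 1, 1, 0, 0, 1, 1, 1, 1)
  "11100" → 5 new (1, 1, 1, 0, 0)
  "000" → prefix "0" already present; 2 new (0, 0)
  "1000111100" → prefix "1" already present; 9 new (0, 0, 0, 1, 1, 1, 1, 0, 0)
  "0111010" → prefix "011" already present; 4 new (1, 0, 1, 0)
  "1111" → prefix "111" already present; 1 new (1)
  "01110110" → prefix "011101" already present; 2 new (1, 0)
  "100011101" → prefix "1000111" already present; 2 new (0, 1)
  "0100" → prefix "01" already present; 2 new (0, 0)
  "000110010" → prefix "000" already present; 6 new (1, 1, 0, 0, 1, 0)
  "010" → prefix "010" already present; 0 new (none)
Total nodes = 9 + 5 + 2 + 9 + 4 + 1 + 2 + 2 + 2 + 6 + 0 = 42

42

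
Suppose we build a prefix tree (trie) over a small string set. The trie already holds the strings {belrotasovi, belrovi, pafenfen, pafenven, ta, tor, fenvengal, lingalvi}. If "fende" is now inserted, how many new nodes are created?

Walking "fende" from the root, the first 3 characters ("fen") follow existing edges; "d" is the first miss.
So 5 − 3 = 2 new nodes.

2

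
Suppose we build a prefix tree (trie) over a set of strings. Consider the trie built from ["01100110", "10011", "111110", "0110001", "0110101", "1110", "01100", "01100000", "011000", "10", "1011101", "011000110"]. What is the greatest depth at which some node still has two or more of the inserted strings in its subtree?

7

Look for the deepest trie node that still has at least two words in its subtree.
e.g. "0110001" and "011000110" share the prefix "0110001" of length 7; no pair shares a longer one.
Longest shared-prefix length: 7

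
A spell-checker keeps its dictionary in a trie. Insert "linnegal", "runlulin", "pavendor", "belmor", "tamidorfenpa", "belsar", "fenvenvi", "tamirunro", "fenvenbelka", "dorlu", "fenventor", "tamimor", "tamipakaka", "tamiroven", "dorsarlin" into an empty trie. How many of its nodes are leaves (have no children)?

15

A leaf is a node with no children — equivalently, the end of a word that is not a proper prefix of any other stored word.
Those words: "belmor", "belsar", "dorlu", "dorsarlin", "fenvenbelka", "fenventor", "fenvenvi", "linnegal", "pavendor", "runlulin", "tamidorfenpa", "tamimor", "tamipakaka", "tamiroven", "tamirunro"
Leaf count: 15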